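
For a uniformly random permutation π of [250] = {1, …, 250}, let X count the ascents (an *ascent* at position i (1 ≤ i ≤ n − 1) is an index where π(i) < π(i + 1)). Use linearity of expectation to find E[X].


Write X = Σ X_I over i = 1, …, 249, with X_I the indicator of one ascent.
There are 249 indicators.
For each fixed i, the pair (π(i), π(i+1)) is a uniformly random ordered pair of distinct values from {1, …, 250}; by symmetry P[π(i) < π(i+1)] = 1/2.
By linearity: E[X] = 249 · (1/2) = (250 − 1) · (1/2) = 249/2 ≈ 124.5000.

E[X] = 249/2 = 124.5000.


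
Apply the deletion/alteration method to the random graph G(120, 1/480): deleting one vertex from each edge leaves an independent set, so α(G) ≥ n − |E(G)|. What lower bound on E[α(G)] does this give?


E[|E(G)|] = C(120, 2)·p = 7140 · (1/480) = 119/8.
E[α(G)] ≥ n − E[|E(G)|] = 120 − 119/8 = 841/8.
Numerically: ≈ 105.12500.
(This is only a lower bound; the true E[α(G)] may be larger.)

E[α(G)] ≥ 841/8 ≈ 105.12500.


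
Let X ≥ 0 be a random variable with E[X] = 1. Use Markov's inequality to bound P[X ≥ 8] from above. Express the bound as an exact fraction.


μ = E[X] = 1, a = 8.
Markov: P[X ≥ 8] ≤ μ/a = (1)/8 = 1/8.
Numerically: ≈ 0.125000.
(Since a = 8 > μ = 1.000000, the bound 1/8 is < 1 and informative.)

P[X ≥ 8] ≤ 1/8 ≈ 0.125000.


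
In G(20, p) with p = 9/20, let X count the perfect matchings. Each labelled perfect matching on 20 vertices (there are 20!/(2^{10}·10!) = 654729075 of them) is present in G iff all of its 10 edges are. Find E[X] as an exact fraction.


K_20 has 20!/(2^{10}·10!) = 654729075 labelled perfect matchings.
For each such perfect matching H, let X_H = 1 if all 10 edges of H are present in G. Then P[X_H = 1] = p^{10} = (9/20)^{10} = 3486784401/10240000000000.
By linearity: E[X] = Σ_H E[X_H] = 654729075 · p^{10} = 654729075 · 3486784401/10240000000000 = 91315965023646363/409600000000.
Numerically: E[X] ≈ 2.2294e+05.

E[X] = 654729075 · (9/20)^{10} = 91315965023646363/409600000000 ≈ 2.2294e+05.


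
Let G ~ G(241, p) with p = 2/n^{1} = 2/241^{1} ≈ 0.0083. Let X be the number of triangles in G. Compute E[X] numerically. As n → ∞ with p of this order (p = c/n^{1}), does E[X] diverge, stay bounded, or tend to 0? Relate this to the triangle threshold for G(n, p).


Number of potential triangles: C(241, 3) = 2303960.
Each occurs with probability p³ ≈ (0.0083)³ ≈ 5.71530e-07.
By linearity: E[X] = C(241, 3)·p³ ≈ 2303960 · 5.71530e-07 ≈ 1.317.
Here α = 1, so p = 2/n is exactly at the triangle threshold p ~ 1/n. Asymptotically E[X] → c³/6 = 2³/6 = 4/3 ≈ 1.333, a bounded constant. In this regime the triangle count is asymptotically Poisson(c³/6).

E[X] ≈ 1.317; in regime p = Θ(1/n^{1}) E[X] stays bounded (at the triangle threshold p ~ 1/n).


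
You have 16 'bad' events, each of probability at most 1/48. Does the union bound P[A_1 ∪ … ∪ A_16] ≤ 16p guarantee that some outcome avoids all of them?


Union bound: P[∪_{i=1}^{16} A_i] ≤ Σ_i P[A_i] ≤ 16·p = 16·(1/48) = 1/3.
Numerically: 1/3 ≈ 0.3333.
Is 1/3 < 1? YES.
Since P[∪ A_i] ≤ 1/3 < 1, the complement has P[∩ A_i^c] ≥ 1 − 1/3 = 2/3 > 0, so some outcome avoids every A_i.

16·p = 1/3 ≈ 0.3333; existence CERTIFIED by the union bound.


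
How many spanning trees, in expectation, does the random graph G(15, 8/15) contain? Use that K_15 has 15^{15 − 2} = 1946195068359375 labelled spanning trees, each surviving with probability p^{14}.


K_15 has 15^{15 − 2} = 1946195068359375 labelled spanning trees.
For each such spanning tree H, let X_H = 1 if all 14 edges of H are present in G. Then P[X_H = 1] = p^{14} = (8/15)^{14} = 4398046511104/29192926025390625.
By linearity of expectation: E[X] = Σ_H E[X_H] = 1946195068359375 · p^{14} = 1946195068359375 · 4398046511104/29192926025390625 = 4398046511104/15.
Numerically: E[X] ≈ 2.932e+11.

E[X] = 1946195068359375 · (8/15)^{14} = 4398046511104/15 ≈ 2.932e+11.


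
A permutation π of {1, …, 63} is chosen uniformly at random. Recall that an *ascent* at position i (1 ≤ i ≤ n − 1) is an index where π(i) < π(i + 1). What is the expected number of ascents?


Write X = Σ X_I over i = 1, …, 62, with X_I the indicator of one ascent.
There are 62 indicators.
For each fixed i, the pair (π(i), π(i+1)) is a uniformly random ordered pair of distinct values from {1, …, 63}; by symmetry P[π(i) < π(i+1)] = 1/2.
By linearity: E[X] = 62 · (1/2) = (63 − 1) · (1/2) = 31 ≈ 31.00000.

E[X] = 31 = 31.00000.


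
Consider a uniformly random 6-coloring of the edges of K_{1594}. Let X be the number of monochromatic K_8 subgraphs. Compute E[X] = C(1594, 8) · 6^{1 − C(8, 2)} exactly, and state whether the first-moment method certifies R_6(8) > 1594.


E[X] = C(1594, 8) · 6^{1 − 28} = 1015652773590544255167 · 6^{−27} = 1015652773590544255167/1023490369077469249536.
As a reduced fraction: E[X] = 37616769392242379821/37907050706572935168 ≈ 0.992.
Is E[X] < 1? YES.
Since E[X] < 1, there exists a 6-coloring of K_{1594} with no monochromatic K_8; hence R_6(8) > 1594.

E[X] = 37616769392242379821/37907050706572935168 ≈ 0.992; E[X] < 1, so R_6(8) > 1594.


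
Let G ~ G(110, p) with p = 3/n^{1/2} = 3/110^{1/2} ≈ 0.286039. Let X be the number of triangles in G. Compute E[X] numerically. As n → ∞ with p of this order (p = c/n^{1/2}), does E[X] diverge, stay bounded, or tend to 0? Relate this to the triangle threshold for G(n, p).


Number of potential triangles: C(110, 3) = 215820.
Each occurs with probability p³ ≈ (0.286039)³ ≈ 2.34031726e-02.
By linearity: E[X] = C(110, 3)·p³ ≈ 215820 · 2.34031726e-02 ≈ 5050.872720.
Since α = 1/2 < 1, p = c/n^{1/2} ≫ 1/n is above the triangle threshold p ~ 1/n. Asymptotically E[X] ~ (c³/6)·n^{3(1−α)} = (3³/6)·n^{1.5} → ∞; triangles are abundant w.h.p.

E[X] ≈ 5050.872720; in regime p = Θ(1/n^{1/2}) E[X] diverges (above the triangle threshold p ~ 1/n).


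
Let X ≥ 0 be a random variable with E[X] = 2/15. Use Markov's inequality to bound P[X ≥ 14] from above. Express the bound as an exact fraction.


μ = E[X] = 2/15, a = 14.
Markov: P[X ≥ 14] ≤ μ/a = (2/15)/14 = 1/105.
Numerically: ≈ 0.0095.
(Since a = 14 > μ = 0.1333, the bound 1/105 is < 1 and informative.)

P[X ≥ 14] ≤ 1/105 ≈ 0.0095.


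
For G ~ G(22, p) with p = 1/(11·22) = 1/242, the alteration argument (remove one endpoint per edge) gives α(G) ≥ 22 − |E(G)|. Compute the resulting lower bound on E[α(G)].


E[|E(G)|] = C(22, 2)·p = 231 · (1/242) = 21/22.
E[α(G)] ≥ n − E[|E(G)|] = 22 − 21/22 = 463/22.
Numerically: ≈ 21.0455.
(This is only a lower bound; the true E[α(G)] may be larger.)

E[α(G)] ≥ 463/22 ≈ 21.0455.


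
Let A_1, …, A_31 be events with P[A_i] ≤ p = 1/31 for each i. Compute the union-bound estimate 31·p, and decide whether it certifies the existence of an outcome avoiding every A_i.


Union bound: P[∪_{i=1}^{31} A_i] ≤ Σ_i P[A_i] ≤ 31·p = 31·(1/31) = 1.
Numerically: 1 ≈ 1.00000.
Is 1 < 1? NO.
Since the bound 1 is ≥ 1, the union bound is uninformative here; it does NOT by itself certify existence.

31·p = 1 ≈ 1.00000; existence NOT certified by the union bound.


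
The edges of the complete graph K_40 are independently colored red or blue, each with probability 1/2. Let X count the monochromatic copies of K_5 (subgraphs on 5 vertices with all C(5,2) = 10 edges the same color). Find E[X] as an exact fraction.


Let X = Σ_S X_S over the C(40, 5) = 658008 subsets S of size 5, where X_S = 1 if the K_5 on S is monochromatic.
For a fixed S, the K_5 on S has C(5, 2) = 10 edges. P[all 10 edges red] = (1/2)^10, and likewise for blue, so P[monochromatic] = 2·(1/2)^10 = 2^{1 − 10} = 1/512.
By linearity of expectation: E[X] = C(40, 5) · 2^{1 − 10} = 658008 · 1/512 = 82251/64.
Numerically: E[X] ≈ 1285.1719.

E[X] = C(40,5)·2^(1−C(5,2)) = 82251/64 ≈ 1285.1719.


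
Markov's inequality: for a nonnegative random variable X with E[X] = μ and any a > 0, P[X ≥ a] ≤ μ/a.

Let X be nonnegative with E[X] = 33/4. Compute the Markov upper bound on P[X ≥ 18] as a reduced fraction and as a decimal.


μ = E[X] = 33/4, a = 18.
Markov: P[X ≥ 18] ≤ μ/a = (33/4)/18 = 11/24.
Numerically: ≈ 0.458.
(Since a = 18 > μ = 8.250, the bound 11/24 is < 1 and informative.)

P[X ≥ 18] ≤ 11/24 ≈ 0.458.


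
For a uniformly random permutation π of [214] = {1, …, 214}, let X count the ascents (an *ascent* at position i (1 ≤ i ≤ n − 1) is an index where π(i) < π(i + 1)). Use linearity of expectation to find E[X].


Write X = Σ X_I over i = 1, …, 213, with X_I the indicator of one ascent.
There are 213 indicators.
For each fixed i, the pair (π(i), π(i+1)) is a uniformly random ordered pair of distinct values from {1, …, 214}; by symmetry P[π(i) < π(i+1)] = 1/2.
By linearity: E[X] = 213 · (1/2) = (214 − 1) · (1/2) = 213/2 ≈ 106.500.

E[X] = 213/2 = 106.500.


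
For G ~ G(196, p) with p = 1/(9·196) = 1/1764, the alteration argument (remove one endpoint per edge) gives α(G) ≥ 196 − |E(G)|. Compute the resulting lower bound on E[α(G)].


E[|E(G)|] = C(196, 2)·p = 19110 · (1/1764) = 65/6.
E[α(G)] ≥ n − E[|E(G)|] = 196 − 65/6 = 1111/6.
Numerically: ≈ 185.167.
(This is only a lower bound; the true E[α(G)] may be larger.)

E[α(G)] ≥ 1111/6 ≈ 185.167.


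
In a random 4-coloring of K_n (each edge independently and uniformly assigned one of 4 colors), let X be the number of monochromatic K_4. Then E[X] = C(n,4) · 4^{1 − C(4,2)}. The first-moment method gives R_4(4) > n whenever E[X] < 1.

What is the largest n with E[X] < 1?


We need C(n, 4) · 4^{1 − 6} < 1, i.e. C(n, 4) < 4^{6 − 1} = 1024.
Check values of n near the boundary:
  n = 13: C(13, 4) = 715; 715 < 1024? YES
  n = 14: C(14, 4) = 1001; 1001 < 1024? YES
  n = 15: C(15, 4) = 1365; 1365 < 1024? NO
  n = 16: C(16, 4) = 1820; 1820 < 1024? NO
  n = 17: C(17, 4) = 2380; 2380 < 1024? NO
The largest n with C(n, 4) < 1024 is n = 14 (where E[X] = 1001/1024 ≈ 0.978). Hence R_4(4) > 14, i.e. R_4(4) ≥ 15.

Largest n = 14; hence R_4(4) > 14.


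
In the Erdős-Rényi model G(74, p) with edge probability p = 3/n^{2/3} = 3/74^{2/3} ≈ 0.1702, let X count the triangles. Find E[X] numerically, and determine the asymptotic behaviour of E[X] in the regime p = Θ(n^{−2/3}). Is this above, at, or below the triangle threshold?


Number of potential triangles: C(74, 3) = 64824.
Each occurs with probability p³ ≈ (0.1702)³ ≈ 4.9306063e-03.
By linearity: E[X] = C(74, 3)·p³ ≈ 64824 · 4.9306063e-03 ≈ 319.62162.
Since α = 2/3 < 1, p = c/n^{2/3} ≫ 1/n is above the triangle threshold p ~ 1/n. Asymptotically E[X] ~ (c³/6)·n^{3(1−α)} = (3³/6)·n^{1} → ∞; triangles are abundant w.h.p.

E[X] ≈ 319.62162; in regime p = Θ(1/n^{2/3}) E[X] diverges (above the triangle threshold p ~ 1/n).


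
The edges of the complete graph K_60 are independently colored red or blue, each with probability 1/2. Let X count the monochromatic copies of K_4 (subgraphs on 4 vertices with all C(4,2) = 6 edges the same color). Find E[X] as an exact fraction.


Let X = Σ_S X_S over the C(60, 4) = 487635 subsets S of size 4, where X_S = 1 if the K_4 on S is monochromatic.
For a fixed S, the K_4 on S has C(4, 2) = 6 edges. P[all 6 edges red] = (1/2)^6, and likewise for blue, so P[monochromatic] = 2·(1/2)^6 = 2^{1 − 6} = 1/32.
Summing: E[X] = C(60, 4) · 2^{1 − 6} = 487635 · 1/32 = 487635/32.
Numerically: E[X] ≈ 15238.593750.

E[X] = C(60,4)·2^(1−C(4,2)) = 487635/32 ≈ 15238.593750.


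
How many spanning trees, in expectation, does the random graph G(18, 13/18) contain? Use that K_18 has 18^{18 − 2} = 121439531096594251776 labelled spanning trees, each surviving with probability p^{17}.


K_18 has 18^{18 − 2} = 121439531096594251776 labelled spanning trees.
For each such spanning tree H, let X_H = 1 if all 17 edges of H are present in G. Then P[X_H = 1] = p^{17} = (13/18)^{17} = 8650415919381337933/2185911559738696531968.
Summing the indicators: E[X] = Σ_H E[X_H] = 121439531096594251776 · p^{17} = 121439531096594251776 · 8650415919381337933/2185911559738696531968 = 8650415919381337933/18.
Numerically: E[X] ≈ 4.806e+17.

E[X] = 121439531096594251776 · (13/18)^{17} = 8650415919381337933/18 ≈ 4.806e+17.


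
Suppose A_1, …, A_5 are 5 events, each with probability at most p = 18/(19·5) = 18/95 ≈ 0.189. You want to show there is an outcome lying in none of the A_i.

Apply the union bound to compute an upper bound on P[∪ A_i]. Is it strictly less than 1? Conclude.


Union bound: P[∪_{i=1}^{5} A_i] ≤ Σ_i P[A_i] ≤ 5·p = 5·(18/95) = 18/19.
Numerically: 18/19 ≈ 0.947.
Is 18/19 < 1? YES.
Since P[∪ A_i] ≤ 18/19 < 1, the complement has P[∩ A_i^c] ≥ 1 − 18/19 = 1/19 > 0, so some outcome avoids every A_i.

5·p = 18/19 ≈ 0.947; existence CERTIFIED by the union bound.


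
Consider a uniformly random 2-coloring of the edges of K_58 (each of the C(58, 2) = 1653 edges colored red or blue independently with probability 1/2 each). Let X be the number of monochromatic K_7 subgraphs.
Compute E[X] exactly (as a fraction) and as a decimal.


Let X = Σ_S X_S over the C(58, 7) = 300674088 subsets S of size 7, where X_S = 1 if the K_7 on S is monochromatic.
For a fixed S, the K_7 on S has C(7, 2) = 21 edges. P[all 21 edges red] = (1/2)^21, and likewise for blue, so P[monochromatic] = 2·(1/2)^21 = 2^{1 − 21} = 1/1048576.
Summing: E[X] = C(58, 7) · 2^{1 − 21} = 300674088 · 1/1048576 = 37584261/131072.
Numerically: E[X] ≈ 286.745.

E[X] = C(58,7)·2^(1−C(7,2)) = 37584261/131072 ≈ 286.745.


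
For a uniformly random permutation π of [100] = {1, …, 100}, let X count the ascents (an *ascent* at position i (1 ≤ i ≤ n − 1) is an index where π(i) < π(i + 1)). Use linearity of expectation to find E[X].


Write X = Σ X_I over i = 1, …, 99, with X_I the indicator of one ascent.
There are 99 indicators.
For each fixed i, the pair (π(i), π(i+1)) is a uniformly random ordered pair of distinct values from {1, …, 100}; by symmetry P[π(i) < π(i+1)] = 1/2.
By linearity: E[X] = 99 · (1/2) = (100 − 1) · (1/2) = 99/2 ≈ 49.5000.

E[X] = 99/2 = 49.5000.


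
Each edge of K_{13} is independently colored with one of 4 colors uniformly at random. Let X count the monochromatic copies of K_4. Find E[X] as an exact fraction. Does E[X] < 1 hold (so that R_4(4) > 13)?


E[X] = C(13, 4) · 4^{1 − 6} = 715 · 4^{−5} = 715/1024.
As a reduced fraction: E[X] = 715/1024 ≈ 0.698.
Is E[X] < 1? YES.
Since E[X] < 1, there exists a 4-coloring of K_{13} with no monochromatic K_4; hence R_4(4) > 13.

E[X] = 715/1024 ≈ 0.698; E[X] < 1, so R_4(4) > 13.


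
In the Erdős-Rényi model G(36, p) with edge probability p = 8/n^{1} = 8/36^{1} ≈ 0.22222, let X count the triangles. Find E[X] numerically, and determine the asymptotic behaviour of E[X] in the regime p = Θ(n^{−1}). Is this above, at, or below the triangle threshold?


Number of potential triangles: C(36, 3) = 7140.
Each occurs with probability p³ ≈ (0.22222)³ ≈ 1.0973937e-02.
By linearity: E[X] = C(36, 3)·p³ ≈ 7140 · 1.0973937e-02 ≈ 78.35391.
Here α = 1, so p = 8/n is exactly at the triangle threshold p ~ 1/n. Asymptotically E[X] → c³/6 = 8³/6 = 256/3 ≈ 85.33333, a bounded constant. In this regime the triangle count is asymptotically Poisson(c³/6).

E[X] ≈ 78.35391; in regime p = Θ(1/n^{1}) E[X] stays bounded (at the triangle threshold p ~ 1/n).


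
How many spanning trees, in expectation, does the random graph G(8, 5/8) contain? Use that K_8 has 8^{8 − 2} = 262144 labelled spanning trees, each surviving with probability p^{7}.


K_8 has 8^{8 − 2} = 262144 labelled spanning trees.
For each such spanning tree H, let X_H = 1 if all 7 edges of H are present in G. Then P[X_H = 1] = p^{7} = (5/8)^{7} = 78125/2097152.
By linearity: E[X] = Σ_H E[X_H] = 262144 · p^{7} = 262144 · 78125/2097152 = 78125/8.
Numerically: E[X] ≈ 9765.6.

E[X] = 262144 · (5/8)^{7} = 78125/8 ≈ 9765.6.


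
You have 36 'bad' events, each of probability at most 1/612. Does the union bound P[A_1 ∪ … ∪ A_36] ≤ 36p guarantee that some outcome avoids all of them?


Union bound: P[∪_{i=1}^{36} A_i] ≤ Σ_i P[A_i] ≤ 36·p = 36·(1/612) = 1/17.
Numerically: 1/17 ≈ 0.05882.
Is 1/17 < 1? YES.
Since P[∪ A_i] ≤ 1/17 < 1, the complement has P[∩ A_i^c] ≥ 1 − 1/17 = 16/17 > 0, so some outcome avoids every A_i.

36·p = 1/17 ≈ 0.05882; existence CERTIFIED by the union bound.


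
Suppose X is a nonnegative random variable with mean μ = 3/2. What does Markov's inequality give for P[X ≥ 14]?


μ = E[X] = 3/2, a = 14.
Markov: P[X ≥ 14] ≤ μ/a = (3/2)/14 = 3/28.
Numerically: ≈ 0.1071.
(Since a = 14 > μ = 1.5000, the bound 3/28 is < 1 and informative.)

P[X ≥ 14] ≤ 3/28 ≈ 0.1071.


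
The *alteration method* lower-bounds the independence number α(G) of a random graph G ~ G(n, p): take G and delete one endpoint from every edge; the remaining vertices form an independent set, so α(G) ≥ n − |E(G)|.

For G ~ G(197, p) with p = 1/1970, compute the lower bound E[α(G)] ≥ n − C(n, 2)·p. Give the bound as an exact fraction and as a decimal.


E[|E(G)|] = C(197, 2)·p = 19306 · (1/1970) = 49/5.
E[α(G)] ≥ n − E[|E(G)|] = 197 − 49/5 = 936/5.
Numerically: ≈ 187.200.
(This is only a lower bound; the true E[α(G)] may be larger.)

E[α(G)] ≥ 936/5 ≈ 187.200.


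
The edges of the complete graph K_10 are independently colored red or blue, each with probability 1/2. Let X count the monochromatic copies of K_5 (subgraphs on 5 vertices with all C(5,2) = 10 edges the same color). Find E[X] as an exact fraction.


Let X = Σ_S X_S over the C(10, 5) = 252 subsets S of size 5, where X_S = 1 if the K_5 on S is monochromatic.
For a fixed S, the K_5 on S has C(5, 2) = 10 edges. P[all 10 edges red] = (1/2)^10, and likewise for blue, so P[monochromatic] = 2·(1/2)^10 = 2^{1 − 10} = 1/512.
Summing: E[X] = C(10, 5) · 2^{1 − 10} = 252 · 1/512 = 63/128.
Numerically: E[X] ≈ 0.4922.

E[X] = C(10,5)·2^(1−C(5,2)) = 63/128 ≈ 0.4922.


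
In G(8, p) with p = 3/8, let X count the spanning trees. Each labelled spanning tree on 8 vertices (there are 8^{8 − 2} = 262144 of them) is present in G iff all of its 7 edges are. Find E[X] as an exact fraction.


K_8 has 8^{8 − 2} = 262144 labelled spanning trees.
For each such spanning tree H, let X_H = 1 if all 7 edges of H are present in G. Then P[X_H = 1] = p^{7} = (3/8)^{7} = 2187/2097152.
By linearity of expectation: E[X] = Σ_H E[X_H] = 262144 · p^{7} = 262144 · 2187/2097152 = 2187/8.
Numerically: E[X] ≈ 273.

E[X] = 262144 · (3/8)^{7} = 2187/8 ≈ 273.


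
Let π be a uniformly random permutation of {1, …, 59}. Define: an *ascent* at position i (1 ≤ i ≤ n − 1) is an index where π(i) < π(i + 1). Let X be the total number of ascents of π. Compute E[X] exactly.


Write X = Σ X_I over i = 1, …, 58, with X_I the indicator of one ascent.
There are 58 indicators.
For each fixed i, the pair (π(i), π(i+1)) is a uniformly random ordered pair of distinct values from {1, …, 59}; by symmetry P[π(i) < π(i+1)] = 1/2.
By linearity: E[X] = 58 · (1/2) = (59 − 1) · (1/2) = 29 ≈ 29.000.

E[X] = 29 = 29.000.


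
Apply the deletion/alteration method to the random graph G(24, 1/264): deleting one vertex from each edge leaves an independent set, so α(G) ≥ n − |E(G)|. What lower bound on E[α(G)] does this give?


E[|E(G)|] = C(24, 2)·p = 276 · (1/264) = 23/22.
E[α(G)] ≥ n − E[|E(G)|] = 24 − 23/22 = 505/22.
Numerically: ≈ 22.955.
(This is only a lower bound; the true E[α(G)] may be larger.)

E[α(G)] ≥ 505/22 ≈ 22.955.


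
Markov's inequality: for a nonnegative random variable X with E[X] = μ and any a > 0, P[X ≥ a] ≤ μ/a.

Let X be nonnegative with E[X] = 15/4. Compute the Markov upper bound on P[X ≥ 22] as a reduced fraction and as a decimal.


μ = E[X] = 15/4, a = 22.
Markov: P[X ≥ 22] ≤ μ/a = (15/4)/22 = 15/88.
Numerically: ≈ 0.170.
(Since a = 22 > μ = 3.750, the bound 15/88 is < 1 and informative.)

P[X ≥ 22] ≤ 15/88 ≈ 0.170.


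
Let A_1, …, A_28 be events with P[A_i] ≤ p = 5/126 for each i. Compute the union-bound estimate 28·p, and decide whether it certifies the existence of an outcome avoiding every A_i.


Union bound: P[∪_{i=1}^{28} A_i] ≤ Σ_i P[A_i] ≤ 28·p = 28·(5/126) = 10/9.
Numerically: 10/9 ≈ 1.111111.
Is 10/9 < 1? NO.
Since the bound 10/9 is ≥ 1, the union bound is uninformative here; it does NOT by itself certify existence.

28·p = 10/9 ≈ 1.111111; existence NOT certified by the union bound.


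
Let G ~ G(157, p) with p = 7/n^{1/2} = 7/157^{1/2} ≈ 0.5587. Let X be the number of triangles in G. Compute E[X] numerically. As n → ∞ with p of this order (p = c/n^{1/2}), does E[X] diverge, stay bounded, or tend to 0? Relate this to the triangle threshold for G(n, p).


Number of potential triangles: C(157, 3) = 632710.
Each occurs with probability p³ ≈ (0.5587)³ ≈ 1.743591e-01.
By linearity: E[X] = C(157, 3)·p³ ≈ 632710 · 1.743591e-01 ≈ 110318.7520.
Since α = 1/2 < 1, p = c/n^{1/2} ≫ 1/n is above the triangle threshold p ~ 1/n. Asymptotically E[X] ~ (c³/6)·n^{3(1−α)} = (7³/6)·n^{1.5} → ∞; triangles are abundant w.h.p.

E[X] ≈ 110318.7520; in regime p = Θ(1/n^{1/2}) E[X] diverges (above the triangle threshold p ~ 1/n).


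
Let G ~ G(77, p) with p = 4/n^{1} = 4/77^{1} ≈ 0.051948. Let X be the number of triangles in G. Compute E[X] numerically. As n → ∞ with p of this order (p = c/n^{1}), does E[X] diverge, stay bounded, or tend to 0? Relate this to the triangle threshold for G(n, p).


Number of potential triangles: C(77, 3) = 73150.
Each occurs with probability p³ ≈ (0.051948)³ ≈ 1.4018702e-04.
By linearity: E[X] = C(77, 3)·p³ ≈ 73150 · 1.4018702e-04 ≈ 10.25468.
Here α = 1, so p = 4/n is exactly at the triangle threshold p ~ 1/n. Asymptotically E[X] → c³/6 = 4³/6 = 32/3 ≈ 10.66667, a bounded constant. In this regime the triangle count is asymptotically Poisson(c³/6).

E[X] ≈ 10.25468; in regime p = Θ(1/n^{1}) E[X] stays bounded (at the triangle threshold p ~ 1/n).


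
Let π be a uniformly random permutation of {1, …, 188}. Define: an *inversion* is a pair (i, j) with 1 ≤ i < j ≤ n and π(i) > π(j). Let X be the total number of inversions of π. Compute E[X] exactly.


Write X = Σ X_I over the C(188, 2) = 17578 pairs i < j, with X_I the indicator of one inversion.
There are 17578 indicators.
For each fixed pair i < j, the values π(i) and π(j) are two distinct elements of {1, …, 188} in uniformly random order; by symmetry P[π(i) > π(j)] = 1/2.
By linearity: E[X] = 17578 · (1/2) = C(188, 2) · (1/2) = 17578/2 = 8789 ≈ 8789.00000.

E[X] = 8789 = 8789.00000.


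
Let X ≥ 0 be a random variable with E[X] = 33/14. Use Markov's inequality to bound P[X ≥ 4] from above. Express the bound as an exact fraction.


μ = E[X] = 33/14, a = 4.
Markov: P[X ≥ 4] ≤ μ/a = (33/14)/4 = 33/56.
Numerically: ≈ 0.589286.
(Since a = 4 > μ = 2.357143, the bound 33/56 is < 1 and informative.)

P[X ≥ 4] ≤ 33/56 ≈ 0.589286.


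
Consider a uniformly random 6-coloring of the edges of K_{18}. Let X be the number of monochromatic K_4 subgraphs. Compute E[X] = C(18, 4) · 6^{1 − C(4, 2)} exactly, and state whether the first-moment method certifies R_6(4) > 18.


E[X] = C(18, 4) · 6^{1 − 6} = 3060 · 6^{−5} = 3060/7776.
As a reduced fraction: E[X] = 85/216 ≈ 0.394.
Is E[X] < 1? YES.
Since E[X] < 1, there exists a 6-coloring of K_{18} with no monochromatic K_4; hence R_6(4) > 18.

E[X] = 85/216 ≈ 0.394; E[X] < 1, so R_6(4) > 18.


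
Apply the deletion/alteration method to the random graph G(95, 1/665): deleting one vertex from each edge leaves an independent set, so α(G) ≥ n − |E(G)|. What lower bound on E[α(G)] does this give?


E[|E(G)|] = C(95, 2)·p = 4465 · (1/665) = 47/7.
E[α(G)] ≥ n − E[|E(G)|] = 95 − 47/7 = 618/7.
Numerically: ≈ 88.2857.
(This is only a lower bound; the true E[α(G)] may be larger.)

E[α(G)] ≥ 618/7 ≈ 88.2857.


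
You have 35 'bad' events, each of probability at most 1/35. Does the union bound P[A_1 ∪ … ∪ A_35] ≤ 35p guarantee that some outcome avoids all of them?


Union bound: P[∪_{i=1}^{35} A_i] ≤ Σ_i P[A_i] ≤ 35·p = 35·(1/35) = 1.
Numerically: 1 ≈ 1.0000.
Is 1 < 1? NO.
Since the bound 1 is ≥ 1, the union bound is uninformative here; it does NOT by itself certify existence.

35·p = 1 ≈ 1.0000; existence NOT certified by the union bound.


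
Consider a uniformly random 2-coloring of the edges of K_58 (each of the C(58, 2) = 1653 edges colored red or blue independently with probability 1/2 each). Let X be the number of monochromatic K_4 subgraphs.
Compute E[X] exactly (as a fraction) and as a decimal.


Let X = Σ_S X_S over the C(58, 4) = 424270 subsets S of size 4, where X_S = 1 if the K_4 on S is monochromatic.
For a fixed S, the K_4 on S has C(4, 2) = 6 edges. P[all 6 edges red] = (1/2)^6, and likewise for blue, so P[monochromatic] = 2·(1/2)^6 = 2^{1 − 6} = 1/32.
By linearity: E[X] = C(58, 4) · 2^{1 − 6} = 424270 · 1/32 = 212135/16.
Numerically: E[X] ≈ 13258.43750.

E[X] = C(58,4)·2^(1−C(4,2)) = 212135/16 ≈ 13258.43750.


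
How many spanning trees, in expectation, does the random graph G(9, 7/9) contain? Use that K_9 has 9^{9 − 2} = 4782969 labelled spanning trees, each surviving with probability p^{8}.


K_9 has 9^{9 − 2} = 4782969 labelled spanning trees.
For each such spanning tree H, let X_H = 1 if all 8 edges of H are present in G. Then P[X_H = 1] = p^{8} = (7/9)^{8} = 5764801/43046721.
By linearity: E[X] = Σ_H E[X_H] = 4782969 · p^{8} = 4782969 · 5764801/43046721 = 5764801/9.
Numerically: E[X] ≈ 6.4053e+05.

E[X] = 4782969 · (7/9)^{8} = 5764801/9 ≈ 6.4053e+05.


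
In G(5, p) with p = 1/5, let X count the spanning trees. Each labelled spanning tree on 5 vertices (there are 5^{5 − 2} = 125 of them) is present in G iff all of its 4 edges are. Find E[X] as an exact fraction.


K_5 has 5^{5 − 2} = 125 labelled spanning trees.
For each such spanning tree H, let X_H = 1 if all 4 edges of H are present in G. Then P[X_H = 1] = p^{4} = (1/5)^{4} = 1/625.
By linearity of expectation: E[X] = Σ_H E[X_H] = 125 · p^{4} = 125 · 1/625 = 1/5.
Numerically: E[X] ≈ 0.2.

E[X] = 125 · (1/5)^{4} = 1/5 ≈ 0.2.


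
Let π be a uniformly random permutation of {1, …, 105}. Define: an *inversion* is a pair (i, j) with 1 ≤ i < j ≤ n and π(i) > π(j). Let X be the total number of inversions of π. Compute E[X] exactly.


Write X = Σ X_I over the C(105, 2) = 5460 pairs i < j, with X_I the indicator of one inversion.
There are 5460 indicators.
For each fixed pair i < j, the values π(i) and π(j) are two distinct elements of {1, …, 105} in uniformly random order; by symmetry P[π(i) > π(j)] = 1/2.
By linearity: E[X] = 5460 · (1/2) = C(105, 2) · (1/2) = 5460/2 = 2730 ≈ 2730.00000.

E[X] = 2730 = 2730.00000.


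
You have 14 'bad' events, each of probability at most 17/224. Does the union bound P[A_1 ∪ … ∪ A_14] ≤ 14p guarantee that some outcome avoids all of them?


Union bound: P[∪_{i=1}^{14} A_i] ≤ Σ_i P[A_i] ≤ 14·p = 14·(17/224) = 17/16.
Numerically: 17/16 ≈ 1.0625000.
Is 17/16 < 1? NO.
Since the bound 17/16 is ≥ 1, the union bound is uninformative here; it does NOT by itself certify existence.

14·p = 17/16 ≈ 1.0625000; existence NOT certified by the union bound.


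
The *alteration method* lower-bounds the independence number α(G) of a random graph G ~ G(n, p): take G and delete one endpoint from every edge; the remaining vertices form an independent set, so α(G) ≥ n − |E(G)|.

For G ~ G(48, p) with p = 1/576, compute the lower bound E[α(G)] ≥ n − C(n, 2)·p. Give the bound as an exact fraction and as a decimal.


E[|E(G)|] = C(48, 2)·p = 1128 · (1/576) = 47/24.
E[α(G)] ≥ n − E[|E(G)|] = 48 − 47/24 = 1105/24.
Numerically: ≈ 46.04167.
(This is only a lower bound; the true E[α(G)] may be larger.)

E[α(G)] ≥ 1105/24 ≈ 46.04167.


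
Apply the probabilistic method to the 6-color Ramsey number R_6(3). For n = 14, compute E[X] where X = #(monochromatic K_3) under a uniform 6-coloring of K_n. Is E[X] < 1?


E[X] = C(14, 3) · 6^{1 − 3} = 364 · 6^{−2} = 364/36.
As a reduced fraction: E[X] = 91/9 ≈ 10.1111111.
Is E[X] < 1? NO.
Since E[X] ≥ 1, the first-moment bound is inconclusive at n = 14; it does NOT by itself certify R_6(3) > 14.

E[X] = 91/9 ≈ 10.1111111; E[X] ≥ 1; first-moment method inconclusive here.


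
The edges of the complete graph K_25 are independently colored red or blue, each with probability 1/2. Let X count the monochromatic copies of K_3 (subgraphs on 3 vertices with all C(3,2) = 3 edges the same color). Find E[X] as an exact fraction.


Let X = Σ_S X_S over the C(25, 3) = 2300 subsets S of size 3, where X_S = 1 if the K_3 on S is monochromatic.
For a fixed S, the K_3 on S has C(3, 2) = 3 edges. P[all 3 edges red] = (1/2)^3, and likewise for blue, so P[monochromatic] = 2·(1/2)^3 = 2^{1 − 3} = 1/4.
By linearity of expectation: E[X] = C(25, 3) · 2^{1 − 3} = 2300 · 1/4 = 575.
Numerically: E[X] ≈ 575.00000.

E[X] = C(25,3)·2^(1−C(3,2)) = 575 ≈ 575.00000.


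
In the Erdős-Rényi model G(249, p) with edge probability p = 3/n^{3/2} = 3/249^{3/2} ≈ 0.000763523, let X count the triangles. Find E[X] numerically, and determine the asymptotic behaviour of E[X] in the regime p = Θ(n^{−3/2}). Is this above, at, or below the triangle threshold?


Number of potential triangles: C(249, 3) = 2542124.
Each occurs with probability p³ ≈ (0.000763523)³ ≈ 4.45109335e-10.
By linearity: E[X] = C(249, 3)·p³ ≈ 2542124 · 4.45109335e-10 ≈ 0.001132.
Since α = 3/2 > 1, p = c/n^{3/2} = o(1/n) is below the triangle threshold p ~ 1/n. Asymptotically E[X] ~ (c³/6)·n^{3(1−α)} = (3³/6)·n^{-1.5} → 0, so by Markov's inequality G has no triangles w.h.p.

E[X] ≈ 0.001132; in regime p = Θ(1/n^{3/2}) E[X] tends to 0 (below the triangle threshold p ~ 1/n).


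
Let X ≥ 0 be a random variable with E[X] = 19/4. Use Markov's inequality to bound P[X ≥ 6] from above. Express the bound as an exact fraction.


μ = E[X] = 19/4, a = 6.
Markov: P[X ≥ 6] ≤ μ/a = (19/4)/6 = 19/24.
Numerically: ≈ 0.792.
(Since a = 6 > μ = 4.750, the bound 19/24 is < 1 and informative.)

P[X ≥ 6] ≤ 19/24 ≈ 0.792.


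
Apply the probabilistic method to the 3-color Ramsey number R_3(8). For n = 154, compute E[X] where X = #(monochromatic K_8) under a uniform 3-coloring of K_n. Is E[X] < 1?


E[X] = C(154, 8) · 3^{1 − 28} = 6521818990995 · 3^{−27} = 6521818990995/7625597484987.
As a reduced fraction: E[X] = 724646554555/847288609443 ≈ 0.85525.
Is E[X] < 1? YES.
Since E[X] < 1, there exists a 3-coloring of K_{154} with no monochromatic K_8; hence R_3(8) > 154.

E[X] = 724646554555/847288609443 ≈ 0.85525; E[X] < 1, so R_3(8) > 154.


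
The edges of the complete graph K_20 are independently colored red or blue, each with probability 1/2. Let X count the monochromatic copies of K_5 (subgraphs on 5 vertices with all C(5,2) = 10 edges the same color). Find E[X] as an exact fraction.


Let X = Σ_S X_S over the C(20, 5) = 15504 subsets S of size 5, where X_S = 1 if the K_5 on S is monochromatic.
For a fixed S, the K_5 on S has C(5, 2) = 10 edges. P[all 10 edges red] = (1/2)^10, and likewise for blue, so P[monochromatic] = 2·(1/2)^10 = 2^{1 − 10} = 1/512.
By linearity of expectation: E[X] = C(20, 5) · 2^{1 − 10} = 15504 · 1/512 = 969/32.
Numerically: E[X] ≈ 30.28125.

E[X] = C(20,5)·2^(1−C(5,2)) = 969/32 ≈ 30.28125.


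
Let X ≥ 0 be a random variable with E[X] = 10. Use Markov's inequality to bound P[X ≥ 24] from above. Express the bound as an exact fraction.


μ = E[X] = 10, a = 24.
Markov: P[X ≥ 24] ≤ μ/a = (10)/24 = 5/12.
Numerically: ≈ 0.417.
(Since a = 24 > μ = 10.000, the bound 5/12 is < 1 and informative.)

P[X ≥ 24] ≤ 5/12 ≈ 0.417.


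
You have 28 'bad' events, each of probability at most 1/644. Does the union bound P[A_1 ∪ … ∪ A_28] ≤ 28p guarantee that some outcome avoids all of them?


Union bound: P[∪_{i=1}^{28} A_i] ≤ Σ_i P[A_i] ≤ 28·p = 28·(1/644) = 1/23.
Numerically: 1/23 ≈ 0.0435.
Is 1/23 < 1? YES.
Since P[∪ A_i] ≤ 1/23 < 1, the complement has P[∩ A_i^c] ≥ 1 − 1/23 = 22/23 > 0, so some outcome avoids every A_i.

28·p = 1/23 ≈ 0.0435; existence CERTIFIED by the union bound.


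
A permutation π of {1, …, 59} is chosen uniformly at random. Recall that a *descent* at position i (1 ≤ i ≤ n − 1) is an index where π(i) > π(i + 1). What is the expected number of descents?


Write X = Σ X_I over i = 1, …, 58, with X_I the indicator of one descent.
There are 58 indicators.
For each fixed i, the pair (π(i), π(i+1)) is a uniformly random ordered pair of distinct values from {1, …, 59}; by symmetry P[π(i) > π(i+1)] = 1/2.
By linearity: E[X] = 58 · (1/2) = (59 − 1) · (1/2) = 29 ≈ 29.000000.

E[X] = 29 = 29.000000.


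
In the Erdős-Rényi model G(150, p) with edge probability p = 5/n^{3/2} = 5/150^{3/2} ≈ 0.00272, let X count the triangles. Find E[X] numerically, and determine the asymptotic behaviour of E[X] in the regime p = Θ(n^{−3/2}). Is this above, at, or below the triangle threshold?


Number of potential triangles: C(150, 3) = 551300.
Each occurs with probability p³ ≈ (0.00272)³ ≈ 2.01604e-08.
By linearity: E[X] = C(150, 3)·p³ ≈ 551300 · 2.01604e-08 ≈ 0.011.
Since α = 3/2 > 1, p = c/n^{3/2} = o(1/n) is below the triangle threshold p ~ 1/n. Asymptotically E[X] ~ (c³/6)·n^{3(1−α)} = (5³/6)·n^{-1.5} → 0, so by Markov's inequality G has no triangles w.h.p.

E[X] ≈ 0.011; in regime p = Θ(1/n^{3/2}) E[X] tends to 0 (below the triangle threshold p ~ 1/n).


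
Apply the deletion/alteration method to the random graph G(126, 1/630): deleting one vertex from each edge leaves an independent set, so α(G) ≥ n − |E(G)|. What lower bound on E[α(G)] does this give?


E[|E(G)|] = C(126, 2)·p = 7875 · (1/630) = 25/2.
E[α(G)] ≥ n − E[|E(G)|] = 126 − 25/2 = 227/2.
Numerically: ≈ 113.500.
(This is only a lower bound; the true E[α(G)] may be larger.)

E[α(G)] ≥ 227/2 ≈ 113.500.


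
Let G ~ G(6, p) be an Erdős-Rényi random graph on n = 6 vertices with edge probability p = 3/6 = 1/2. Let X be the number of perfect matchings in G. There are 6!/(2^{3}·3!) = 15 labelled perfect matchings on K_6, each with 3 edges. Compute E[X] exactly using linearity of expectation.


K_6 has 6!/(2^{3}·3!) = 15 labelled perfect matchings.
For each such perfect matching H, let X_H = 1 if all 3 edges of H are present in G. Then P[X_H = 1] = p^{3} = (1/2)^{3} = 1/8.
By linearity: E[X] = Σ_H E[X_H] = 15 · p^{3} = 15 · 1/8 = 15/8.
Numerically: E[X] ≈ 1.88.

E[X] = 15 · (1/2)^{3} = 15/8 ≈ 1.88.


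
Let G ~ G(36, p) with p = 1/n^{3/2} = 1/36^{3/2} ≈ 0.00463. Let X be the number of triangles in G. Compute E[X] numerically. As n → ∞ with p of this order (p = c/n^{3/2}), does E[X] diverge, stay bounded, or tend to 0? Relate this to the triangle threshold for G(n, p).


Number of potential triangles: C(36, 3) = 7140.
Each occurs with probability p³ ≈ (0.00463)³ ≈ 9.92290e-08.
By linearity: E[X] = C(36, 3)·p³ ≈ 7140 · 9.92290e-08 ≈ 0.001.
Since α = 3/2 > 1, p = c/n^{3/2} = o(1/n) is below the triangle threshold p ~ 1/n. Asymptotically E[X] ~ (c³/6)·n^{3(1−α)} = (1³/6)·n^{-1.5} → 0, so by Markov's inequality G has no triangles w.h.p.

E[X] ≈ 0.001; in regime p = Θ(1/n^{3/2}) E[X] tends to 0 (below the triangle threshold p ~ 1/n).


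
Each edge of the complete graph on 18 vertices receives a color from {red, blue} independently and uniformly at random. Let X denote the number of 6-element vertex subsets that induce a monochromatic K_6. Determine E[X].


Let X = Σ_S X_S over the C(18, 6) = 18564 subsets S of size 6, where X_S = 1 if the K_6 on S is monochromatic.
For a fixed S, the K_6 on S has C(6, 2) = 15 edges. P[all 15 edges red] = (1/2)^15, and likewise for blue, so P[monochromatic] = 2·(1/2)^15 = 2^{1 − 15} = 1/16384.
Summing: E[X] = C(18, 6) · 2^{1 − 15} = 18564 · 1/16384 = 4641/4096.
Numerically: E[X] ≈ 1.133057.

E[X] = C(18,6)·2^(1−C(6,2)) = 4641/4096 ≈ 1.133057.


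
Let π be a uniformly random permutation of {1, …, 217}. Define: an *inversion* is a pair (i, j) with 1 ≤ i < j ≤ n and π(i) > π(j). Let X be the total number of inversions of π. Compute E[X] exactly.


Write X = Σ X_I over the C(217, 2) = 23436 pairs i < j, with X_I the indicator of one inversion.
There are 23436 indicators.
For each fixed pair i < j, the values π(i) and π(j) are two distinct elements of {1, …, 217} in uniformly random order; by symmetry P[π(i) > π(j)] = 1/2.
By linearity: E[X] = 23436 · (1/2) = C(217, 2) · (1/2) = 23436/2 = 11718 ≈ 11718.000000.

E[X] = 11718 = 11718.000000.


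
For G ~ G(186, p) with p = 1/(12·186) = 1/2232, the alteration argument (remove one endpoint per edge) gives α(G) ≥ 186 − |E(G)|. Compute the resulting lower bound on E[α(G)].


E[|E(G)|] = C(186, 2)·p = 17205 · (1/2232) = 185/24.
E[α(G)] ≥ n − E[|E(G)|] = 186 − 185/24 = 4279/24.
Numerically: ≈ 178.29167.
(This is only a lower bound; the true E[α(G)] may be larger.)

E[α(G)] ≥ 4279/24 ≈ 178.29167.


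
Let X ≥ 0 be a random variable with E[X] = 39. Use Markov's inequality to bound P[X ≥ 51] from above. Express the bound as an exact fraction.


μ = E[X] = 39, a = 51.
Markov: P[X ≥ 51] ≤ μ/a = (39)/51 = 13/17.
Numerically: ≈ 0.765.
(Since a = 51 > μ = 39.000, the bound 13/17 is < 1 and informative.)

P[X ≥ 51] ≤ 13/17 ≈ 0.765.


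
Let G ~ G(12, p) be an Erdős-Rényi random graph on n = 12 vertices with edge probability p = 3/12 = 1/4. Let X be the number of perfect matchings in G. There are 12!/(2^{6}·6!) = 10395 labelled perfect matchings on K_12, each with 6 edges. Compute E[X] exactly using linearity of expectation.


K_12 has 12!/(2^{6}·6!) = 10395 labelled perfect matchings.
For each such perfect matching H, let X_H = 1 if all 6 edges of H are present in G. Then P[X_H = 1] = p^{6} = (1/4)^{6} = 1/4096.
By linearity: E[X] = Σ_H E[X_H] = 10395 · p^{6} = 10395 · 1/4096 = 10395/4096.
Numerically: E[X] ≈ 2.5378.

E[X] = 10395 · (1/4)^{6} = 10395/4096 ≈ 2.5378.


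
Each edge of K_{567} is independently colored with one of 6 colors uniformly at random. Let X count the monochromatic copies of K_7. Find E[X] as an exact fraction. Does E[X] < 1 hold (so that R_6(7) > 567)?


E[X] = C(567, 7) · 6^{1 − 21} = 3601671315933933 · 6^{−20} = 3601671315933933/3656158440062976.
As a reduced fraction: E[X] = 44465077974493/45137758519296 ≈ 0.9850972.
Is E[X] < 1? YES.
Since E[X] < 1, there exists a 6-coloring of K_{567} with no monochromatic K_7; hence R_6(7) > 567.

E[X] = 44465077974493/45137758519296 ≈ 0.9850972; E[X] < 1, so R_6(7) > 567.


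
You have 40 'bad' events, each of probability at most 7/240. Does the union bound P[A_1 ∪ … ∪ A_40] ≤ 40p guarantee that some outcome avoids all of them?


Union bound: P[∪_{i=1}^{40} A_i] ≤ Σ_i P[A_i] ≤ 40·p = 40·(7/240) = 7/6.
Numerically: 7/6 ≈ 1.16667.
Is 7/6 < 1? NO.
Since the bound 7/6 is ≥ 1, the union bound is uninformative here; it does NOT by itself certify existence.

40·p = 7/6 ≈ 1.16667; existence NOT certified by the union bound.


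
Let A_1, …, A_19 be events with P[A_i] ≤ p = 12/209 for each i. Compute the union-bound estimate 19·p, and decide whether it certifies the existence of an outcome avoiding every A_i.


Union bound: P[∪_{i=1}^{19} A_i] ≤ Σ_i P[A_i] ≤ 19·p = 19·(12/209) = 12/11.
Numerically: 12/11 ≈ 1.09091.
Is 12/11 < 1? NO.
Since the bound 12/11 is ≥ 1, the union bound is uninformative here; it does NOT by itself certify existence.

19·p = 12/11 ≈ 1.09091; existence NOT certified by the union bound.
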